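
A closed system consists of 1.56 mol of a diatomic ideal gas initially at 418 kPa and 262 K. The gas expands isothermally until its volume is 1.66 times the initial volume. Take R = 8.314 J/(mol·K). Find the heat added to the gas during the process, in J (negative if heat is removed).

1720 J

V₁ = nRT₁/P₁ = 1.56×8.314×262/418 = 8.13 L.
Isothermal: T stays 262 K; PV = const ⇒ V₂ = 13.5 L, P₂ = 252 kPa.
ΔU = 0 (ideal gas, T constant).
W = nRT ln(V₂/V₁) = 1.56×8.314×262×ln(1.66) = 1720 J.
Q = ΔU + W = 1720 J.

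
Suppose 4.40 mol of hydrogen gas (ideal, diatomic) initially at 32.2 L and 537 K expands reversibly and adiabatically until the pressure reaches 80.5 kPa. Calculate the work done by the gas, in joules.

21600 J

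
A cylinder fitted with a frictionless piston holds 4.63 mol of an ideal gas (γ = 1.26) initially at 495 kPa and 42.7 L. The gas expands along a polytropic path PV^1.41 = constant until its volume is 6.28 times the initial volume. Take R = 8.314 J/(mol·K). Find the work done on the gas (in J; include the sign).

-27300 J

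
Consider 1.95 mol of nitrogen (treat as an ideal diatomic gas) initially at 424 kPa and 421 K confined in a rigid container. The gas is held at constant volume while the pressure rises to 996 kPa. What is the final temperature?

V₁ = nRT₁/P₁ = 1.95×8.314×421/424 = 16.1 L.
Isochoric: V stays 16.1 L; P/T = const ⇒ T₂ = 989 K, P₂ = 996 kPa.

989 K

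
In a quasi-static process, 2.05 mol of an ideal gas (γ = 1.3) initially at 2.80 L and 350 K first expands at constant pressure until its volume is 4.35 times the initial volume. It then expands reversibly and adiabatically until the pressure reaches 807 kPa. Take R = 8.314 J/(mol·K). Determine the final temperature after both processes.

1220 K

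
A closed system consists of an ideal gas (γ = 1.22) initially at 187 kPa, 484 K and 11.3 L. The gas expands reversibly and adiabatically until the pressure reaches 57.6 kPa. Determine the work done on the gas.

-1840 J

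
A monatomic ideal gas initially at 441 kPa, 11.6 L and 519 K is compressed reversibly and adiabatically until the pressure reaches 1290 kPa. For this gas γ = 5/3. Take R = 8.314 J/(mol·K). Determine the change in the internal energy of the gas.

n = P₁V₁/(RT₁) = 441×11.6/(8.314×519) = 1.19 mol.
Adiabatic: T₂/T₁ = (P₂/P₁)^((γ−1)/γ) ⇒ T₂ = 519×(2.93)^0.400 = 797 K; V₂ = 6.09 L.
For an ideal gas ΔU = nCvΔT with Cv = (3/2)R = 12.5 J/(mol·K).
ΔU = 1.19×12.5×(797−519) = 4110 J.

4110 J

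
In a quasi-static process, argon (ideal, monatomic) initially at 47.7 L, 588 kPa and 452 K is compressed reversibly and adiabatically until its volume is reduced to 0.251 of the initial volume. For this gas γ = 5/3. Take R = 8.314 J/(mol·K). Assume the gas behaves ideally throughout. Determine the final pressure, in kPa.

Adiabatic: TV^(γ−1) = const ⇒ T₂ = 452×(3.98)^0.667 = 1140 K; PV^γ = const ⇒ P₂ = 5890 kPa.

5890 kPa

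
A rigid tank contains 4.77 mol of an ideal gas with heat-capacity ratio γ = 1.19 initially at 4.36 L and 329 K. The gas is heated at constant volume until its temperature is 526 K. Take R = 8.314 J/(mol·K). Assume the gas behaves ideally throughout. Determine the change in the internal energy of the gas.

P₁ = nRT₁/V₁ = 4.77×8.314×329/4.36 = 2990 kPa.
Isochoric: V stays 4.36 L; P/T = const ⇒ T₂ = 526 K, P₂ = 4780 kPa.
For an ideal gas ΔU = nCvΔT with Cv = R/(γ−1) = 43.8 J/(mol·K).
ΔU = 4.77×43.8×(526−329) = 41100 J.

41100 J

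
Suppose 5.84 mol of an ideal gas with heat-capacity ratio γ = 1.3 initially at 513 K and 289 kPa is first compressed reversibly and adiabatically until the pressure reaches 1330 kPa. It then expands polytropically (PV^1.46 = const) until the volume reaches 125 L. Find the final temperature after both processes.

V₁ = nRT₁/P₁ = 5.84×8.314×513/289 = 86.2 L.
Step 1 — Adiabatic: T₂/T₁ = (P₂/P₁)^((γ−1)/γ) ⇒ T₂ = 513×(4.60)^0.231 = 730 K; V₂ = 26.6 L.
ΔU = nCvΔT = 5.84×27.7×(730−513) = 35100 J.
Q = 0 for an adiabatic process, so W = −ΔU = -35100 J.
State after step 1: P = 1330 kPa, V = 26.6 L, T = 730 K.
Step 2 — Polytropic n=1.46: T₂ = T₁(V₁/V₂)^(n−1) = 730×(0.213)^0.46 = 358 K; P₂ = P₁(V₁/V₂)^n = 139 kPa.
W = (P₁V₁−P₂V₂)/(n−1) = (1330×26.6−139×125)/0.46 = 39200 J.
ΔU = nCvΔT = 5.84×27.7×(358−730) = -60100 J.
Q = ΔU + W = -20900 J.
Net over both steps: W = 4130 J, Q = -20900 J, ΔU = -25000 J.

358 K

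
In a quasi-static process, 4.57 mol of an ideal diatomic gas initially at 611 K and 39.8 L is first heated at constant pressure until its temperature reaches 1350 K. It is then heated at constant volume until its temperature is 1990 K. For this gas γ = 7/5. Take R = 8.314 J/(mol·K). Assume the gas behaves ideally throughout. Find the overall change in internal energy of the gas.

131000 J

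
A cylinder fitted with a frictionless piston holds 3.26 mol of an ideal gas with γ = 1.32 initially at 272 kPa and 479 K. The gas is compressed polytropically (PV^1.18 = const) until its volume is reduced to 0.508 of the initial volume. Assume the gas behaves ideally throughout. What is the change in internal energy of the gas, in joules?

5260 J

V₁ = nRT₁/P₁ = 3.26×8.314×479/272 = 47.7 L.
Polytropic n=1.18: T₂ = T₁(V₁/V₂)^(n−1) = 479×(1.97)^0.18 = 541 K; P₂ = P₁(V₁/V₂)^n = 605 kPa.
For an ideal gas ΔU = nCvΔT with Cv = R/(γ−1) = 26.0 J/(mol·K).
ΔU = 3.26×26.0×(541−479) = 5260 J.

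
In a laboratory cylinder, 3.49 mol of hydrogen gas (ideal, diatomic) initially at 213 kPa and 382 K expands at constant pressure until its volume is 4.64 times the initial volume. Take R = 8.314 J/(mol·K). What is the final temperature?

1770 K

V₁ = nRT₁/P₁ = 3.49×8.314×382/213 = 52.0 L.
Isobaric: P stays 213 kPa; V/T = const ⇒ T₂ = 1770 K, V₂ = 241 L.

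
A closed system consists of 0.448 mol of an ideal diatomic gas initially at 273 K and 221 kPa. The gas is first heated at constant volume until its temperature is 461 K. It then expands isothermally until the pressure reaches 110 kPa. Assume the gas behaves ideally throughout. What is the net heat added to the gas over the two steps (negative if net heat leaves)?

3850 J

V₁ = nRT₁/P₁ = 0.448×8.314×273/221 = 4.60 L.
Step 1 — Isochoric: V stays 4.60 L; P/T = const ⇒ T₂ = 461 K, P₂ = 373 kPa.
W = 0 (no volume change).
ΔU = nCvΔT = 0.448×20.8×(461−273) = 1750 J.
Q = ΔU = 1750 J.
State after step 1: P = 373 kPa, V = 4.60 L, T = 461 K.
Step 2 — Isothermal: T stays 461 K; PV = const ⇒ V₂ = 15.6 L, P₂ = 110 kPa.
ΔU = 0 (ideal gas, T constant).
W = nRT ln(V₂/V₁) = 0.448×8.314×461×ln(3.39) = 2100 J.
Q = ΔU + W = 2100 J.
Net over both steps: W = 2100 J, Q = 3850 J, ΔU = 1750 J.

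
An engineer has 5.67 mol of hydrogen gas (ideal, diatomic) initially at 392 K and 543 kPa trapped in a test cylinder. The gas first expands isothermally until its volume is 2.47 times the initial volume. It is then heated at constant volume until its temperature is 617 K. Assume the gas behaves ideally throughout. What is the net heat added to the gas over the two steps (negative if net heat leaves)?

43200 J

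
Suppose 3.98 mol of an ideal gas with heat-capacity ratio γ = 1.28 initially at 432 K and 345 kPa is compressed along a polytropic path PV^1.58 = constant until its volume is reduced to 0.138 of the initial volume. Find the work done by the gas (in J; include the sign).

V₁ = nRT₁/P₁ = 3.98×8.314×432/345 = 41.4 L.
Polytropic n=1.58: T₂ = T₁(V₁/V₂)^(n−1) = 432×(7.25)^0.58 = 1360 K; P₂ = P₁(V₁/V₂)^n = 7890 kPa.
W = (P₁V₁−P₂V₂)/(n−1) = (345×41.4−7890×5.72)/0.58 = -53100 J.

-53100 J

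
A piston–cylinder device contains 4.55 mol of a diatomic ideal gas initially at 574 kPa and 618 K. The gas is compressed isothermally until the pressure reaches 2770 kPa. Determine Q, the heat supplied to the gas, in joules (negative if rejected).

-36800 J

V₁ = nRT₁/P₁ = 4.55×8.314×618/574 = 40.7 L.
Isothermal: T stays 618 K; PV = const ⇒ V₂ = 8.44 L, P₂ = 2770 kPa.
ΔU = 0 (ideal gas, T constant).
W = nRT ln(V₂/V₁) = 4.55×8.314×618×ln(0.207) = -36800 J.
Q = ΔU + W = -36800 J.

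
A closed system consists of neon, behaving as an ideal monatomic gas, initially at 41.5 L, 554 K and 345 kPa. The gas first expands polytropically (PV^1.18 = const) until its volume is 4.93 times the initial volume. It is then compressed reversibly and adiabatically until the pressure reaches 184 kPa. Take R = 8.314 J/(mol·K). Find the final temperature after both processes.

n = P₁V₁/(RT₁) = 345×41.5/(8.314×554) = 3.11 mol.
Step 1 — Polytropic n=1.18: T₂ = T₁(V₁/V₂)^(n−1) = 554×(0.203)^0.18 = 416 K; P₂ = P₁(V₁/V₂)^n = 52.5 kPa.
W = (P₁V₁−P₂V₂)/(n−1) = (345×41.5−52.5×205)/0.18 = 19900 J.
ΔU = nCvΔT = 3.11×12.5×(416−554) = -5360 J.
Q = ΔU + W = 14500 J.
State after step 1: P = 52.5 kPa, V = 205 L, T = 416 K.
Step 2 — Adiabatic: T₂/T₁ = (P₂/P₁)^((γ−1)/γ) ⇒ T₂ = 416×(3.50)^0.400 = 686 K; V₂ = 96.4 L.
ΔU = nCvΔT = 3.11×12.5×(686−416) = 10500 J.
Q = 0 for an adiabatic process, so W = −ΔU = -10500 J.
Net over both steps: W = 9360 J, Q = 14500 J, ΔU = 5140 J.

686 K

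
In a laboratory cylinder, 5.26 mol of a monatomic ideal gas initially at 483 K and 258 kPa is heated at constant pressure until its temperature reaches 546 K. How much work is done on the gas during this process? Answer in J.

V₁ = nRT₁/P₁ = 5.26×8.314×483/258 = 81.9 L.
Isobaric: P stays 258 kPa; V/T = const ⇒ T₂ = 546 K, V₂ = 92.5 L.
W = PΔV = 258×(92.5−81.9) kPa·L = 2760 J.
Work done on the gas = −W_by = -2760 J.

-2760 J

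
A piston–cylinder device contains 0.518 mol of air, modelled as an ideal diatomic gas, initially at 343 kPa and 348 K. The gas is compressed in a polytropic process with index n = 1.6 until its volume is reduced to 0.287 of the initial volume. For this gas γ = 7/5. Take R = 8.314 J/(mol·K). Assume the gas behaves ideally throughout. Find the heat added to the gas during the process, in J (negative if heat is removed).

V₁ = nRT₁/P₁ = 0.518×8.314×348/343 = 4.37 L.
Polytropic n=1.6: T₂ = T₁(V₁/V₂)^(n−1) = 348×(3.48)^0.60 = 736 K; P₂ = P₁(V₁/V₂)^n = 2530 kPa.
W = (P₁V₁−P₂V₂)/(n−1) = (343×4.37−2530×1.25)/0.60 = -2780 J.
ΔU = nCvΔT = 0.518×20.8×(736−348) = 4180 J.
Q = ΔU + W = 1390 J.

1390 J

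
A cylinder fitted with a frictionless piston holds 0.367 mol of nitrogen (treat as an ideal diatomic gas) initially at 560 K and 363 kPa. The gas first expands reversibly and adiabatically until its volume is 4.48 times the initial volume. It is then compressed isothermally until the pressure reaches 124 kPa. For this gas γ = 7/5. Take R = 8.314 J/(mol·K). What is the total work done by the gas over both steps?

V₁ = nRT₁/P₁ = 0.367×8.314×560/363 = 4.71 L.
Step 1 — Adiabatic: TV^(γ−1) = const ⇒ T₂ = 560×(0.223)^0.400 = 307 K; PV^γ = const ⇒ P₂ = 44.5 kPa.
ΔU = nCvΔT = 0.367×20.8×(307−560) = -1930 J.
Q = 0 for an adiabatic process, so W = −ΔU = 1930 J.
State after step 1: P = 44.5 kPa, V = 21.1 L, T = 307 K.
Step 2 — Isothermal: T stays 307 K; PV = const ⇒ V₂ = 7.56 L, P₂ = 124 kPa.
ΔU = 0 (ideal gas, T constant).
W = nRT ln(V₂/V₁) = 0.367×8.314×307×ln(0.359) = -962 J.
Q = ΔU + W = -962 J.
Net over both steps: W = 965 J, Q = -962 J, ΔU = -1930 J.

965 J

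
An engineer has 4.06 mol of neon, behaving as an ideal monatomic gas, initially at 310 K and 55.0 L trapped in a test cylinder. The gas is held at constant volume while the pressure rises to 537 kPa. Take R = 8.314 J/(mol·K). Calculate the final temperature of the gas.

875 K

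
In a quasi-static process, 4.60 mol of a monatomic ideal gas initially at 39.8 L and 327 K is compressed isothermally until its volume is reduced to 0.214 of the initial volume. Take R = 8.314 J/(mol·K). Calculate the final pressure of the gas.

P₁ = nRT₁/V₁ = 4.60×8.314×327/39.8 = 314 kPa.
Isothermal: T stays 327 K; PV = const ⇒ V₂ = 8.52 L, P₂ = 1470 kPa.

1470 kPa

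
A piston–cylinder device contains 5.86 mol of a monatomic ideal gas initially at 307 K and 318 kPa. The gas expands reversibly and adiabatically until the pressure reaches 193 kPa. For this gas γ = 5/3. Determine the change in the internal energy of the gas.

-4060 J

V₁ = nRT₁/P₁ = 5.86×8.314×307/318 = 47.0 L.
Adiabatic: T₂/T₁ = (P₂/P₁)^((γ−1)/γ) ⇒ T₂ = 307×(0.607)^0.400 = 251 K; V₂ = 63.5 L.
For an ideal gas ΔU = nCvΔT with Cv = (3/2)R = 12.5 J/(mol·K).
ΔU = 5.86×12.5×(251−307) = -4060 J.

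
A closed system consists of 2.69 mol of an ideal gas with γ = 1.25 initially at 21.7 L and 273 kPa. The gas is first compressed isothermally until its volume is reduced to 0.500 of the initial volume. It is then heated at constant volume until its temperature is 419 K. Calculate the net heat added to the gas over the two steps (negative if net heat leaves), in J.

9680 J

T₁ = P₁V₁/(nR) = 273×21.7/(2.69×8.314) = 265 K.
Step 1 — Isothermal: T stays 265 K; PV = const ⇒ V₂ = 10.8 L, P₂ = 546 kPa.
ΔU = 0 (ideal gas, T constant).
W = nRT ln(V₂/V₁) = 2.69×8.314×265×ln(0.500) = -4110 J.
Q = ΔU + W = -4110 J.
State after step 1: P = 546 kPa, V = 10.8 L, T = 265 K.
Step 2 — Isochoric: V stays 10.8 L; P/T = const ⇒ T₂ = 419 K, P₂ = 864 kPa.
W = 0 (no volume change).
ΔU = nCvΔT = 2.69×33.3×(419−265) = 13800 J.
Q = ΔU = 13800 J.
Net over both steps: W = -4110 J, Q = 9680 J, ΔU = 13800 J.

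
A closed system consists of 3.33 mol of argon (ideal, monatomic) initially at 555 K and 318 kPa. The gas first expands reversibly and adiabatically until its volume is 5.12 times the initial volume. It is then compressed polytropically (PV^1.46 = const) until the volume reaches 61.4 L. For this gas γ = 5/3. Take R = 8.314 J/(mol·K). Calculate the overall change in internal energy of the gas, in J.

V₁ = nRT₁/P₁ = 3.33×8.314×555/318 = 48.3 L.
Step 1 — Adiabatic: TV^(γ−1) = const ⇒ T₂ = 555×(0.195)^0.667 = 187 K; PV^γ = const ⇒ P₂ = 20.9 kPa.
ΔU = nCvΔT = 3.33×12.5×(187−555) = -15300 J.
Q = 0 for an adiabatic process, so W = −ΔU = 15300 J.
State after step 1: P = 20.9 kPa, V = 247 L, T = 187 K.
Step 2 — Polytropic n=1.46: T₂ = T₁(V₁/V₂)^(n−1) = 187×(4.03)^0.46 = 355 K; P₂ = P₁(V₁/V₂)^n = 160 kPa.
W = (P₁V₁−P₂V₂)/(n−1) = (20.9×247−160×61.4)/0.46 = -10100 J.
ΔU = nCvΔT = 3.33×12.5×(355−187) = 6970 J.
Q = ΔU + W = -3130 J.
Net over both steps: W = 5190 J, Q = -3130 J, ΔU = -8320 J.

-8320 J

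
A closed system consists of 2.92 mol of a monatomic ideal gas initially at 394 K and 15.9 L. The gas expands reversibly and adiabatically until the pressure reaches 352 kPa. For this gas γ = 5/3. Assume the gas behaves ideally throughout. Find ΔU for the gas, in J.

P₁ = nRT₁/V₁ = 2.92×8.314×394/15.9 = 602 kPa.
Adiabatic: T₂/T₁ = (P₂/P₁)^((γ−1)/γ) ⇒ T₂ = 394×(0.585)^0.400 = 318 K; V₂ = 21.9 L.
For an ideal gas ΔU = nCvΔT with Cv = (3/2)R = 12.5 J/(mol·K).
ΔU = 2.92×12.5×(318−394) = -2770 J.

-2770 J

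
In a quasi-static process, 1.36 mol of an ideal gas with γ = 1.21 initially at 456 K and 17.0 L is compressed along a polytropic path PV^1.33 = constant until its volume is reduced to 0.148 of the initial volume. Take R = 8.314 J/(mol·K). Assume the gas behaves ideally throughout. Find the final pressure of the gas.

3850 kPa

P₁ = nRT₁/V₁ = 1.36×8.314×456/17.0 = 303 kPa.
Polytropic n=1.33: T₂ = T₁(V₁/V₂)^(n−1) = 456×(6.76)^0.33 = 857 K; P₂ = P₁(V₁/V₂)^n = 3850 kPa.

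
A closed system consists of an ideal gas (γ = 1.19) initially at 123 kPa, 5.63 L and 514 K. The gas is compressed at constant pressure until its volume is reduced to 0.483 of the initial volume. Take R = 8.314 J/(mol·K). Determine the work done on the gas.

358 J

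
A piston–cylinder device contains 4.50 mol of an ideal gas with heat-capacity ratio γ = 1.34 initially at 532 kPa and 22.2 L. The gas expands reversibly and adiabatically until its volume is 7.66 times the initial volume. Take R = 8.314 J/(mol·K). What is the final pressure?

34.8 kPa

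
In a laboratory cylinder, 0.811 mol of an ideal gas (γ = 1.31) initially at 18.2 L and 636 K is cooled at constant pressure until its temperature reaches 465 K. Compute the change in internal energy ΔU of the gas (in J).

P₁ = nRT₁/V₁ = 0.811×8.314×636/18.2 = 236 kPa.
Isobaric: P stays 236 kPa; V/T = const ⇒ T₂ = 465 K, V₂ = 13.3 L.
For an ideal gas ΔU = nCvΔT with Cv = R/(γ−1) = 26.8 J/(mol·K).
ΔU = 0.811×26.8×(465−636) = -3720 J.

-3720 J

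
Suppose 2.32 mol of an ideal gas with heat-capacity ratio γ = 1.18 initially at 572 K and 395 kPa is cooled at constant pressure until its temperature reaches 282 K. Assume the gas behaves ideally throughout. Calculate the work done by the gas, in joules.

V₁ = nRT₁/P₁ = 2.32×8.314×572/395 = 27.9 L.
Isobaric: P stays 395 kPa; V/T = const ⇒ T₂ = 282 K, V₂ = 13.8 L.
W = PΔV = 395×(13.8−27.9) kPa·L = -5590 J.

-5590 J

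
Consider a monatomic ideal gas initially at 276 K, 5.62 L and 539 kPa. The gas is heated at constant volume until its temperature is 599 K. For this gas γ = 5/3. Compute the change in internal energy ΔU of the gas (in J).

n = P₁V₁/(RT₁) = 539×5.62/(8.314×276) = 1.32 mol.
Isochoric: V stays 5.62 L; P/T = const ⇒ T₂ = 599 K, P₂ = 1170 kPa.
For an ideal gas ΔU = nCvΔT with Cv = (3/2)R = 12.5 J/(mol·K).
ΔU = 1.32×12.5×(599−276) = 5320 J.

5320 J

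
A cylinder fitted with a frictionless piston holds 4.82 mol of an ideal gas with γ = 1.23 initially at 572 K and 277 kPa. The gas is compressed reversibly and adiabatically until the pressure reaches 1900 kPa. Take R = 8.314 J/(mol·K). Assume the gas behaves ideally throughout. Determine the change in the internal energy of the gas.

V₁ = nRT₁/P₁ = 4.82×8.314×572/277 = 82.8 L.
Adiabatic: T₂/T₁ = (P₂/P₁)^((γ−1)/γ) ⇒ T₂ = 572×(6.86)^0.187 = 820 K; V₂ = 17.3 L.
For an ideal gas ΔU = nCvΔT with Cv = R/(γ−1) = 36.1 J/(mol·K).
ΔU = 4.82×36.1×(820−572) = 43200 J.

43200 J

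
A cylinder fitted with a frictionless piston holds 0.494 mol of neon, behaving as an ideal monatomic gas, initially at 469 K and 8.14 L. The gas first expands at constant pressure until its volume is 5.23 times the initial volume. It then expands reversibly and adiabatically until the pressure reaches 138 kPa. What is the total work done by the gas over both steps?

11100 J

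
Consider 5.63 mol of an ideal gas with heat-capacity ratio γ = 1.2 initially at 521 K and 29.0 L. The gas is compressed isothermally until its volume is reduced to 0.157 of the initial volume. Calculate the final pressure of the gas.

P₁ = nRT₁/V₁ = 5.63×8.314×521/29.0 = 841 kPa.
Isothermal: T stays 521 K; PV = const ⇒ V₂ = 4.55 L, P₂ = 5360 kPa.

5360 kPa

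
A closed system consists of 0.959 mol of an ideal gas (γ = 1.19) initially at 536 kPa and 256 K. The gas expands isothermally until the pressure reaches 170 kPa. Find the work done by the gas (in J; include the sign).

V₁ = nRT₁/P₁ = 0.959×8.314×256/536 = 3.81 L.
Isothermal: T stays 256 K; PV = const ⇒ V₂ = 12.0 L, P₂ = 170 kPa.
W = nRT ln(V₂/V₁) = 0.959×8.314×256×ln(3.15) = 2340 J.

2340 J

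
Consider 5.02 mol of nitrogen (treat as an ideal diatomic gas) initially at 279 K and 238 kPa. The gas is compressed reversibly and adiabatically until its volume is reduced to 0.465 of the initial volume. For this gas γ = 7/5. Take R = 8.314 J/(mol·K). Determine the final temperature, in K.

379 K

V₁ = nRT₁/P₁ = 5.02×8.314×279/238 = 48.9 L.
Adiabatic: TV^(γ−1) = const ⇒ T₂ = 279×(2.15)^0.400 = 379 K; PV^γ = const ⇒ P₂ = 695 kPa.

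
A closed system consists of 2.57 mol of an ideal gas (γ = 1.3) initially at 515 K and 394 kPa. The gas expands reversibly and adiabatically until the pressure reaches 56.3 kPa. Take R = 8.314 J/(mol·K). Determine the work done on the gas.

V₁ = nRT₁/P₁ = 2.57×8.314×515/394 = 27.9 L.
Adiabatic: T₂/T₁ = (P₂/P₁)^((γ−1)/γ) ⇒ T₂ = 515×(0.143)^0.231 = 329 K; V₂ = 125 L.
ΔU = nCvΔT = 2.57×27.7×(329−515) = -13300 J.
Q = 0 for an adiabatic process, so W = −ΔU = 13300 J.
Work done on the gas = −W_by = -13300 J.

-13300 J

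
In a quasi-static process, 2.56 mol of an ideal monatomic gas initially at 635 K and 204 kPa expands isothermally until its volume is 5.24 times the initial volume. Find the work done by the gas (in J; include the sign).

22400 J

V₁ = nRT₁/P₁ = 2.56×8.314×635/204 = 66.3 L.
Isothermal: T stays 635 K; PV = const ⇒ V₂ = 347 L, P₂ = 38.9 kPa.
W = nRT ln(V₂/V₁) = 2.56×8.314×635×ln(5.24) = 22400 J.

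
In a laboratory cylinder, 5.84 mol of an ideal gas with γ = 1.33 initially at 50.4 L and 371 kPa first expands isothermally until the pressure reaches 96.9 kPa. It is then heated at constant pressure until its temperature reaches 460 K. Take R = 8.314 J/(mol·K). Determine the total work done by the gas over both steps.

28700 J

T₁ = P₁V₁/(nR) = 371×50.4/(5.84×8.314) = 385 K.
Step 1 — Isothermal: T stays 385 K; PV = const ⇒ V₂ = 193 L, P₂ = 96.9 kPa.
ΔU = 0 (ideal gas, T constant).
W = nRT ln(V₂/V₁) = 5.84×8.314×385×ln(3.83) = 25100 J.
Q = ΔU + W = 25100 J.
State after step 1: P = 96.9 kPa, V = 193 L, T = 385 K.
Step 2 — Isobaric: P stays 96.9 kPa; V/T = const ⇒ T₂ = 460 K, V₂ = 230 L.
W = PΔV = 96.9×(230−193) kPa·L = 3640 J.
ΔU = nCvΔT = 5.84×25.2×(460−385) = 11000 J.
Q = ΔU + W = nCpΔT = 14700 J.
Net over both steps: W = 28700 J, Q = 39800 J, ΔU = 11000 J.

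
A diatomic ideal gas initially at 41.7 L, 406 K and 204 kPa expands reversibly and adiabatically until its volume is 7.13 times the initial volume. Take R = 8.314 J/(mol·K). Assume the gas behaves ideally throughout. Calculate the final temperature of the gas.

Adiabatic: TV^(γ−1) = const ⇒ T₂ = 406×(0.140)^0.400 = 185 K; PV^γ = const ⇒ P₂ = 13.0 kPa.

185 K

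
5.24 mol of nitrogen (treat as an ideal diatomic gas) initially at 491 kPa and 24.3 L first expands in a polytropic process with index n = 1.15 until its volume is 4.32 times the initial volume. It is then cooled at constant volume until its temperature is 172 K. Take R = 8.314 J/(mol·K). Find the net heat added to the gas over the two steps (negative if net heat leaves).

4580 J

T₁ = P₁V₁/(nR) = 491×24.3/(5.24×8.314) = 274 K.
Step 1 — Polytropic n=1.15: T₂ = T₁(V₁/V₂)^(n−1) = 274×(0.231)^0.15 = 220 K; P₂ = P₁(V₁/V₂)^n = 91.3 kPa.
W = (P₁V₁−P₂V₂)/(n−1) = (491×24.3−91.3×105)/0.15 = 15700 J.
ΔU = nCvΔT = 5.24×20.8×(220−274) = -5880 J.
Q = ΔU + W = 9800 J.
State after step 1: P = 91.3 kPa, V = 105 L, T = 220 K.
Step 2 — Isochoric: V stays 105 L; P/T = const ⇒ T₂ = 172 K, P₂ = 71.4 kPa.
W = 0 (no volume change).
ΔU = nCvΔT = 5.24×20.8×(172−220) = -5220 J.
Q = ΔU = -5220 J.
Net over both steps: W = 15700 J, Q = 4580 J, ΔU = -11100 J.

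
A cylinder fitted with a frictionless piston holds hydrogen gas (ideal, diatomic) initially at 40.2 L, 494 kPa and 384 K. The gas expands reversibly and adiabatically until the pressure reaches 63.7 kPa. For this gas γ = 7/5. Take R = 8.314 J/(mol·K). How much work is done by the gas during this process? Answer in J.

n = P₁V₁/(RT₁) = 494×40.2/(8.314×384) = 6.22 mol.
Adiabatic: T₂/T₁ = (P₂/P₁)^((γ−1)/γ) ⇒ T₂ = 384×(0.129)^0.286 = 214 K; V₂ = 174 L.
ΔU = nCvΔT = 6.22×20.8×(214−384) = -22000 J.
Q = 0 for an adiabatic process, so W = −ΔU = 22000 J.

22000 J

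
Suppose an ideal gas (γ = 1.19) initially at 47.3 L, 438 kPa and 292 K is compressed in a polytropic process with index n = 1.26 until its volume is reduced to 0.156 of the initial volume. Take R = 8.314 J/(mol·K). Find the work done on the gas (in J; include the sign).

n = P₁V₁/(RT₁) = 438×47.3/(8.314×292) = 8.53 mol.
Polytropic n=1.26: T₂ = T₁(V₁/V₂)^(n−1) = 292×(6.41)^0.26 = 473 K; P₂ = P₁(V₁/V₂)^n = 4550 kPa.
W = (P₁V₁−P₂V₂)/(n−1) = (438×47.3−4550×7.38)/0.26 = -49500 J.
Work done on the gas = −W_by = 49500 J.

49500 J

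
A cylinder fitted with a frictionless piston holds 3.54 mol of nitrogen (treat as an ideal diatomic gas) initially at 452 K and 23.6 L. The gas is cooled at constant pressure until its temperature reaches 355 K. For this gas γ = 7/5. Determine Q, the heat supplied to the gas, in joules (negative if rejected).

-9990 J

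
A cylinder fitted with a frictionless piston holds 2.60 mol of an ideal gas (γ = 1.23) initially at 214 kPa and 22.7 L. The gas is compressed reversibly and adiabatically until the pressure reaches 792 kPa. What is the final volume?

7.83 L

T₁ = P₁V₁/(nR) = 214×22.7/(2.60×8.314) = 225 K.
Adiabatic: T₂/T₁ = (P₂/P₁)^((γ−1)/γ) ⇒ T₂ = 225×(3.70)^0.187 = 287 K; V₂ = 7.83 L.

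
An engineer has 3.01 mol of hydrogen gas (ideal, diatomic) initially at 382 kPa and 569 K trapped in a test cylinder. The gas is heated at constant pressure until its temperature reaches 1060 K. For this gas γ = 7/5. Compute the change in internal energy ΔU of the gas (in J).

30700 J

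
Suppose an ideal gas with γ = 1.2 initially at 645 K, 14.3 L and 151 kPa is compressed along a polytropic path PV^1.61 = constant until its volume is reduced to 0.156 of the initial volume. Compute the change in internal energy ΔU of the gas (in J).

n = P₁V₁/(RT₁) = 151×14.3/(8.314×645) = 0.403 mol.
Polytropic n=1.61: T₂ = T₁(V₁/V₂)^(n−1) = 645×(6.41)^0.61 = 2000 K; P₂ = P₁(V₁/V₂)^n = 3010 kPa.
For an ideal gas ΔU = nCvΔT with Cv = R/(γ−1) = 41.6 J/(mol·K).
ΔU = 0.403×41.6×(2000−645) = 22700 J.

22700 J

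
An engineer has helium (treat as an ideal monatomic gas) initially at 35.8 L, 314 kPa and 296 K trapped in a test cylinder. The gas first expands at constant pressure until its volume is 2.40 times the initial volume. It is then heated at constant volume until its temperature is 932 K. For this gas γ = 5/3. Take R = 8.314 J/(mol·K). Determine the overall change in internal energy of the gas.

36200 J

n = P₁V₁/(RT₁) = 314×35.8/(8.314×296) = 4.57 mol.
Step 1 — Isobaric: P stays 314 kPa; V/T = const ⇒ T₂ = 710 K, V₂ = 85.9 L.
W = PΔV = 314×(85.9−35.8) kPa·L = 15700 J.
ΔU = nCvΔT = 4.57×12.5×(710−296) = 23600 J.
Q = ΔU + W = nCpΔT = 39300 J.
State after step 1: P = 314 kPa, V = 85.9 L, T = 710 K.
Step 2 — Isochoric: V stays 85.9 L; P/T = const ⇒ T₂ = 932 K, P₂ = 412 kPa.
W = 0 (no volume change).
ΔU = nCvΔT = 4.57×12.5×(932−710) = 12600 J.
Q = ΔU = 12600 J.
Net over both steps: W = 15700 J, Q = 52000 J, ΔU = 36200 J.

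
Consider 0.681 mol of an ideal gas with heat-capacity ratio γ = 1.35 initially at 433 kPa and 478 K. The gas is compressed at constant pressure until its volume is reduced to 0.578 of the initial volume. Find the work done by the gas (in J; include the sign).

-1140 J

V₁ = nRT₁/P₁ = 0.681×8.314×478/433 = 6.25 L.
Isobaric: P stays 433 kPa; V/T = const ⇒ T₂ = 276 K, V₂ = 3.61 L.
W = PΔV = 433×(3.61−6.25) kPa·L = -1140 J.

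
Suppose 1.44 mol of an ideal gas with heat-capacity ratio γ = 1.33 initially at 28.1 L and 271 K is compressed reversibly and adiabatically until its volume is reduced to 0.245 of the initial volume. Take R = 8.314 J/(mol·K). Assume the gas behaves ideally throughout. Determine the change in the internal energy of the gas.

5810 J

P₁ = nRT₁/V₁ = 1.44×8.314×271/28.1 = 115 kPa.
Adiabatic: TV^(γ−1) = const ⇒ T₂ = 271×(4.08)^0.330 = 431 K; PV^γ = const ⇒ P₂ = 750 kPa.
For an ideal gas ΔU = nCvΔT with Cv = R/(γ−1) = 25.2 J/(mol·K).
ΔU = 1.44×25.2×(431−271) = 5810 J.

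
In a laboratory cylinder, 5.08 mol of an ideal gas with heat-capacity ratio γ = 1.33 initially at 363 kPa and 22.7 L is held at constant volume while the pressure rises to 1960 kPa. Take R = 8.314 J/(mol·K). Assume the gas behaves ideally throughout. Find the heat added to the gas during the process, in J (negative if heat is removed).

110000 J

T₁ = P₁V₁/(nR) = 363×22.7/(5.08×8.314) = 195 K.
Isochoric: V stays 22.7 L; P/T = const ⇒ T₂ = 1050 K, P₂ = 1960 kPa.
W = 0 (no volume change).
ΔU = nCvΔT = 5.08×25.2×(1050−195) = 110000 J.
Q = ΔU = 110000 J.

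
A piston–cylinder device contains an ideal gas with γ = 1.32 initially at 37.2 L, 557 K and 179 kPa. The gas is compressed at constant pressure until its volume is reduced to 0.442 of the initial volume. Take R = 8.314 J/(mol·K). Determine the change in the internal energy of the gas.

n = P₁V₁/(RT₁) = 179×37.2/(8.314×557) = 1.44 mol.
Isobaric: P stays 179 kPa; V/T = const ⇒ T₂ = 246 K, V₂ = 16.4 L.
For an ideal gas ΔU = nCvΔT with Cv = R/(γ−1) = 26.0 J/(mol·K).
ΔU = 1.44×26.0×(246−557) = -11600 J.

-11600 J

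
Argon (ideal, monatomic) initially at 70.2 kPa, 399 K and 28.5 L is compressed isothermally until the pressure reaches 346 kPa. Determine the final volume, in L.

5.78 L

Isothermal: T stays 399 K; PV = const ⇒ V₂ = 5.78 L, P₂ = 346 kPa.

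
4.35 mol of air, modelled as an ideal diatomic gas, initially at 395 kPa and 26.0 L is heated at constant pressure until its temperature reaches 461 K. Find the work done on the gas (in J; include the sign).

T₁ = P₁V₁/(nR) = 395×26.0/(4.35×8.314) = 284 K.
Isobaric: P stays 395 kPa; V/T = const ⇒ T₂ = 461 K, V₂ = 42.2 L.
W = PΔV = 395×(42.2−26.0) kPa·L = 6400 J.
Work done on the gas = −W_by = -6400 J.

-6400 J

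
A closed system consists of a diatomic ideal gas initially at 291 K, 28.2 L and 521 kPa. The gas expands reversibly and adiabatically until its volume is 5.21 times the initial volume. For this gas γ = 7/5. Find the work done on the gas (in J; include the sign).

n = P₁V₁/(RT₁) = 521×28.2/(8.314×291) = 6.07 mol.
Adiabatic: TV^(γ−1) = const ⇒ T₂ = 291×(0.192)^0.400 = 150 K; PV^γ = const ⇒ P₂ = 51.7 kPa.
ΔU = nCvΔT = 6.07×20.8×(150−291) = -17800 J.
Q = 0 for an adiabatic process, so W = −ΔU = 17800 J.
Work done on the gas = −W_by = -17800 J.

-17800 J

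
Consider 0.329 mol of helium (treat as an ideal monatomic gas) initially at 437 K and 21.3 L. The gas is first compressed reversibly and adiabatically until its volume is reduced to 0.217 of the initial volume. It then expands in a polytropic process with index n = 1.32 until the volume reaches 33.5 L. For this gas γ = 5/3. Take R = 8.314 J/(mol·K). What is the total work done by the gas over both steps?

P₁ = nRT₁/V₁ = 0.329×8.314×437/21.3 = 56.1 kPa.
Step 1 — Adiabatic: TV^(γ−1) = const ⇒ T₂ = 437×(4.61)^0.667 = 1210 K; PV^γ = const ⇒ P₂ = 716 kPa.
ΔU = nCvΔT = 0.329×12.5×(1210−437) = 3170 J.
Q = 0 for an adiabatic process, so W = −ΔU = -3170 J.
State after step 1: P = 716 kPa, V = 4.62 L, T = 1210 K.
Step 2 — Polytropic n=1.32: T₂ = T₁(V₁/V₂)^(n−1) = 1210×(0.138)^0.32 = 642 K; P₂ = P₁(V₁/V₂)^n = 52.4 kPa.
W = (P₁V₁−P₂V₂)/(n−1) = (716×4.62−52.4×33.5)/0.32 = 4860 J.
ΔU = nCvΔT = 0.329×12.5×(642−1210) = -2330 J.
Q = ΔU + W = 2530 J.
Net over both steps: W = 1680 J, Q = 2530 J, ΔU = 841 J.

1680 J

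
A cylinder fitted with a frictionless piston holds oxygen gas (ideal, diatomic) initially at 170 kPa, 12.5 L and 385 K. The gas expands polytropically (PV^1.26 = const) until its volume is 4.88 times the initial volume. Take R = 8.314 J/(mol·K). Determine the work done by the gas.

2760 J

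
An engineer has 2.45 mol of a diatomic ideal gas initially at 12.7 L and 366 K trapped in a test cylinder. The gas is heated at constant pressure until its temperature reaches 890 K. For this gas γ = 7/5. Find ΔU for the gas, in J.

P₁ = nRT₁/V₁ = 2.45×8.314×366/12.7 = 587 kPa.
Isobaric: P stays 587 kPa; V/T = const ⇒ T₂ = 890 K, V₂ = 30.9 L.
For an ideal gas ΔU = nCvΔT with Cv = (5/2)R = 20.8 J/(mol·K).
ΔU = 2.45×20.8×(890−366) = 26700 J.

26700 J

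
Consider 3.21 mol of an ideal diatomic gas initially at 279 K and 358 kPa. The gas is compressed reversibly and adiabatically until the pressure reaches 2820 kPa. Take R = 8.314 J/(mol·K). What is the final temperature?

503 K

V₁ = nRT₁/P₁ = 3.21×8.314×279/358 = 20.8 L.
Adiabatic: T₂/T₁ = (P₂/P₁)^((γ−1)/γ) ⇒ T₂ = 279×(7.88)^0.286 = 503 K; V₂ = 4.76 L.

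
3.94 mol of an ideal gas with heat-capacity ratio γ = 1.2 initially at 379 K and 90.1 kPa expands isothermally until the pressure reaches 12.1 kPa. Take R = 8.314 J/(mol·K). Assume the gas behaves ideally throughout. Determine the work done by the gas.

V₁ = nRT₁/P₁ = 3.94×8.314×379/90.1 = 138 L.
Isothermal: T stays 379 K; PV = const ⇒ V₂ = 1030 L, P₂ = 12.1 kPa.
W = nRT ln(V₂/V₁) = 3.94×8.314×379×ln(7.45) = 24900 J.

24900 J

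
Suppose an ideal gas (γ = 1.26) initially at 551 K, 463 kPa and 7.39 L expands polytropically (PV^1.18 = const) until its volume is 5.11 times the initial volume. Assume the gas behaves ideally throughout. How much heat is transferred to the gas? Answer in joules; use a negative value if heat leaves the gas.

1490 J

n = P₁V₁/(RT₁) = 463×7.39/(8.314×551) = 0.747 mol.
Polytropic n=1.18: T₂ = T₁(V₁/V₂)^(n−1) = 551×(0.196)^0.18 = 411 K; P₂ = P₁(V₁/V₂)^n = 67.6 kPa.
W = (P₁V₁−P₂V₂)/(n−1) = (463×7.39−67.6×37.8)/0.18 = 4840 J.
ΔU = nCvΔT = 0.747×32.0×(411−551) = -3350 J.
Q = ΔU + W = 1490 J.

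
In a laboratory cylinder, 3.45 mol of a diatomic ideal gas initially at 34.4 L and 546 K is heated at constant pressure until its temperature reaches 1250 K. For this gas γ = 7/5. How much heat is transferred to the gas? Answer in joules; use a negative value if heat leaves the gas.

70700 J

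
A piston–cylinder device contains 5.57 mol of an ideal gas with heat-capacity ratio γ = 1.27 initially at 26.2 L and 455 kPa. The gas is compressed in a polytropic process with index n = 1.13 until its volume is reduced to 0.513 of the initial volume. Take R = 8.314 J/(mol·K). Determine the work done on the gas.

8310 J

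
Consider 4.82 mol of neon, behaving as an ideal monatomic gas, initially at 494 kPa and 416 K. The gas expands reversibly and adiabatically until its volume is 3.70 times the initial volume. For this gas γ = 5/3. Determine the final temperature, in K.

V₁ = nRT₁/P₁ = 4.82×8.314×416/494 = 33.7 L.
Adiabatic: TV^(γ−1) = const ⇒ T₂ = 416×(0.270)^0.667 = 174 K; PV^γ = const ⇒ P₂ = 55.8 kPa.

174 K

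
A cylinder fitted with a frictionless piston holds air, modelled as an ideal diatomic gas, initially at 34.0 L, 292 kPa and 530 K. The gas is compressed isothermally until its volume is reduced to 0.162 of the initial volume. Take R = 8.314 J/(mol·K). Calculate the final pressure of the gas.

1800 kPa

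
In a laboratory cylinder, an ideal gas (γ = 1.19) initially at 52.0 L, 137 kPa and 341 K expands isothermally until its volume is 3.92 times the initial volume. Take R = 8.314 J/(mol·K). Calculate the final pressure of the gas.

34.9 kPa

Isothermal: T stays 341 K; PV = const ⇒ V₂ = 204 L, P₂ = 34.9 kPa.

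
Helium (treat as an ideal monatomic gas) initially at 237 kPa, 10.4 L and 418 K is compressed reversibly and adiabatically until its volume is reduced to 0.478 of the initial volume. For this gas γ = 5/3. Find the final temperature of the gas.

684 K

Adiabatic: TV^(γ−1) = const ⇒ T₂ = 418×(2.09)^0.667 = 684 K; PV^γ = const ⇒ P₂ = 811 kPa.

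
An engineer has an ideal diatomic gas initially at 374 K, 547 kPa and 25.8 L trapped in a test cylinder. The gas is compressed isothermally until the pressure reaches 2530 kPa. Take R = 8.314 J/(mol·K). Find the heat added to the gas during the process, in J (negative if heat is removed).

-21600 J

n = P₁V₁/(RT₁) = 547×25.8/(8.314×374) = 4.54 mol.
Isothermal: T stays 374 K; PV = const ⇒ V₂ = 5.58 L, P₂ = 2530 kPa.
ΔU = 0 (ideal gas, T constant).
W = nRT ln(V₂/V₁) = 4.54×8.314×374×ln(0.216) = -21600 J.
Q = ΔU + W = -21600 J.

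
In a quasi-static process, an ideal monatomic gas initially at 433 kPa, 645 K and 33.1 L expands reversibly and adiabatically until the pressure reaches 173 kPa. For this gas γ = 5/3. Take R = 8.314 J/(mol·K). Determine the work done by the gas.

n = P₁V₁/(RT₁) = 433×33.1/(8.314×645) = 2.67 mol.
Adiabatic: T₂/T₁ = (P₂/P₁)^((γ−1)/γ) ⇒ T₂ = 645×(0.400)^0.400 = 447 K; V₂ = 57.4 L.
ΔU = nCvΔT = 2.67×12.5×(447−645) = -6600 J.
Q = 0 for an adiabatic process, so W = −ΔU = 6600 J.

6600 J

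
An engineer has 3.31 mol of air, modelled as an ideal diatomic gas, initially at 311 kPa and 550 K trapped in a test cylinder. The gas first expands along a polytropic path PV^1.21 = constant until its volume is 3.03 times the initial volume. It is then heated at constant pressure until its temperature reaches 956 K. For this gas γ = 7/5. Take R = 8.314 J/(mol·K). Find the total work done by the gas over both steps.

V₁ = nRT₁/P₁ = 3.31×8.314×550/311 = 48.7 L.
Step 1 — Polytropic n=1.21: T₂ = T₁(V₁/V₂)^(n−1) = 550×(0.330)^0.21 = 436 K; P₂ = P₁(V₁/V₂)^n = 81.3 kPa.
W = (P₁V₁−P₂V₂)/(n−1) = (311×48.7−81.3×147)/0.21 = 15000 J.
ΔU = nCvΔT = 3.31×20.8×(436−550) = -7860 J.
Q = ΔU + W = 7110 J.
State after step 1: P = 81.3 kPa, V = 147 L, T = 436 K.
Step 2 — Isobaric: P stays 81.3 kPa; V/T = const ⇒ T₂ = 956 K, V₂ = 324 L.
W = PΔV = 81.3×(324−147) kPa·L = 14300 J.
ΔU = nCvΔT = 3.31×20.8×(956−436) = 35800 J.
Q = ΔU + W = nCpΔT = 50100 J.
Net over both steps: W = 29300 J, Q = 57200 J, ΔU = 27900 J.

29300 J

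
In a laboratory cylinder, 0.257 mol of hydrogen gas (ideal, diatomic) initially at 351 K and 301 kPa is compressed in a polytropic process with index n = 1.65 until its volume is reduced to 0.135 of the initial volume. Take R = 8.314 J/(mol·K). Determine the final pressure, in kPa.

8190 kPa

V₁ = nRT₁/P₁ = 0.257×8.314×351/301 = 2.49 L.
Polytropic n=1.65: T₂ = T₁(V₁/V₂)^(n−1) = 351×(7.41)^0.65 = 1290 K; P₂ = P₁(V₁/V₂)^n = 8190 kPa.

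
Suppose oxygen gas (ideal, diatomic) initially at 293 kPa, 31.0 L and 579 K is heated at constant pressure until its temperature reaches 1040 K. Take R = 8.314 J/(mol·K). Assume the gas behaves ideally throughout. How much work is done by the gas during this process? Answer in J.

7230 J

n = P₁V₁/(RT₁) = 293×31.0/(8.314×579) = 1.89 mol.
Isobaric: P stays 293 kPa; V/T = const ⇒ T₂ = 1040 K, V₂ = 55.7 L.
W = PΔV = 293×(55.7−31.0) kPa·L = 7230 J.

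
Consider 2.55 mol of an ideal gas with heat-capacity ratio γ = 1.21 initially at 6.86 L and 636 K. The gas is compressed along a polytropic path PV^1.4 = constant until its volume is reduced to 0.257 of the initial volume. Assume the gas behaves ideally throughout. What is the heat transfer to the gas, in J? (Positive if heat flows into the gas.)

22000 J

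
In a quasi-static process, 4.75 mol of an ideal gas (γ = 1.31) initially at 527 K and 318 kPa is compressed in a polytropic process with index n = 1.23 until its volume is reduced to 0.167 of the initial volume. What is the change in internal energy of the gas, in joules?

34200 J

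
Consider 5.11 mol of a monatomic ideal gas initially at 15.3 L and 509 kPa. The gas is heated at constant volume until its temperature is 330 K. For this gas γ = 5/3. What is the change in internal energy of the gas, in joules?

T₁ = P₁V₁/(nR) = 509×15.3/(5.11×8.314) = 183 K.
Isochoric: V stays 15.3 L; P/T = const ⇒ T₂ = 330 K, P₂ = 916 kPa.
For an ideal gas ΔU = nCvΔT with Cv = (3/2)R = 12.5 J/(mol·K).
ΔU = 5.11×12.5×(330−183) = 9350 J.

9350 J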